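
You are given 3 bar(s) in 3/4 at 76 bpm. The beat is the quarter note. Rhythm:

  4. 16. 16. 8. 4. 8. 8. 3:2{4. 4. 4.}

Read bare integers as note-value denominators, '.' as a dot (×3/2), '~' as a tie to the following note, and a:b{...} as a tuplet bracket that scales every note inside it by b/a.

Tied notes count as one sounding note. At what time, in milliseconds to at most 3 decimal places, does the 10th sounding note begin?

note 10 onset = 8b = 6315.789ms

1. 0.0ms @ 0 + 1184.211ms (3/2)
2. 1184.211ms @ 3/2 + 296.053ms (3/8)
3. 1480.263ms @ 15/8 + 296.053ms (3/8)
4. 1776.316ms @ 9/4 + 592.105ms (3/4)
5. 2368.421ms @ 3 + 1184.211ms (3/2)
6. 3552.632ms @ 9/2 + 592.105ms (3/4)
7. 4144.737ms @ 21/4 + 592.105ms (3/4)
8. 4736.842ms @ 6 + 789.474ms (1)
9. 5526.316ms @ 7 + 789.474ms (1)
10. 6315.789ms @ 8 + 789.474ms (1)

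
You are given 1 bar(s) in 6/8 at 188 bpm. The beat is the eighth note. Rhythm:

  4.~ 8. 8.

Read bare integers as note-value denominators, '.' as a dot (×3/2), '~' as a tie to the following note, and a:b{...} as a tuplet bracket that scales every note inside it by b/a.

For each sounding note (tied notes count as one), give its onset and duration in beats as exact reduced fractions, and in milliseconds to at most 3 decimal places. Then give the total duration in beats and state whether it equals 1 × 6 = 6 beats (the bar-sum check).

1) 0.0ms=0b +1436.17ms=9/2b
2) 1436.17ms=9/2b +478.723ms=3/2b
Σ=6b of 6 (188bpm 6/8) — PASS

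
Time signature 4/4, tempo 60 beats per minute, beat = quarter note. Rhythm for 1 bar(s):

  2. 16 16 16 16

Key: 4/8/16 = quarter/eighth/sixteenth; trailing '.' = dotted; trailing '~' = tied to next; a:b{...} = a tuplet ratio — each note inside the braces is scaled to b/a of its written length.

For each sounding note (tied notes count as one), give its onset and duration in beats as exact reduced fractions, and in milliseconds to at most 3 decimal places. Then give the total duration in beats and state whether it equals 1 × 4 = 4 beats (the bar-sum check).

1) 0.0ms=0b +3000.0ms=3b
2) 3000.0ms=3b +250.0ms=1/4b
3) 3250.0ms=13/4b +250.0ms=1/4b
4) 3500.0ms=7/2b +250.0ms=1/4b
5) 3750.0ms=15/4b +250.0ms=1/4b
Σ=4b of 4 (60bpm 4/4) — PASS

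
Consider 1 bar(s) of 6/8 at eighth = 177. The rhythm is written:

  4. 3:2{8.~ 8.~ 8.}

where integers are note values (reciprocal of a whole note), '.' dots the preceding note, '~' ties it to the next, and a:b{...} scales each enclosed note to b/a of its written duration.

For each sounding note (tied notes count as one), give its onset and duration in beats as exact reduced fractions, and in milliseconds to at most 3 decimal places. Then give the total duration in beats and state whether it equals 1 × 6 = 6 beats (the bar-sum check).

1) 0.0ms=0b +1016.949ms=3b
2) 1016.949ms=3b +1016.949ms=3b
Σ=6b of 6 (177bpm 6/8) — PASS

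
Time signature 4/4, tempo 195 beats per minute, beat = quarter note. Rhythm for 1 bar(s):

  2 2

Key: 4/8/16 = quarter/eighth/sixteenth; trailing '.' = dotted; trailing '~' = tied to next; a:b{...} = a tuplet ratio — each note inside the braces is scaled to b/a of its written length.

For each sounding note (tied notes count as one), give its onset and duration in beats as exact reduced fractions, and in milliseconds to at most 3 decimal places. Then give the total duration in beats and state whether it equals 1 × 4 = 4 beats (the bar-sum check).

1) 0.0ms=0b +615.385ms=2b
2) 615.385ms=2b +615.385ms=2b
Σ=4b of 4 (195bpm 4/4) — PASS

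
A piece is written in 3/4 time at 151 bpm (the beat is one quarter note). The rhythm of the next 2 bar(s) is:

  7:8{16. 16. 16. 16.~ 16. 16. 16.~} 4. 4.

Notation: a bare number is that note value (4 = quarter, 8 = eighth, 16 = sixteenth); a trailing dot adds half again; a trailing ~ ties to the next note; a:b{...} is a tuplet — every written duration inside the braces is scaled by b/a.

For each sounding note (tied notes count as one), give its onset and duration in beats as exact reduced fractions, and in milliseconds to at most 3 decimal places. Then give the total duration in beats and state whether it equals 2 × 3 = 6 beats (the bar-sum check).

1) 0.0ms=0b +170.293ms=3/7b
2) 170.293ms=3/7b +170.293ms=3/7b
3) 340.587ms=6/7b +170.293ms=3/7b
4) 510.88ms=9/7b +340.587ms=6/7b
5) 851.466ms=15/7b +170.293ms=3/7b
6) 1021.76ms=18/7b +766.32ms=27/14b
7) 1788.079ms=9/2b +596.026ms=3/2b
Σ=6b of 6 (151bpm 3/4) — PASS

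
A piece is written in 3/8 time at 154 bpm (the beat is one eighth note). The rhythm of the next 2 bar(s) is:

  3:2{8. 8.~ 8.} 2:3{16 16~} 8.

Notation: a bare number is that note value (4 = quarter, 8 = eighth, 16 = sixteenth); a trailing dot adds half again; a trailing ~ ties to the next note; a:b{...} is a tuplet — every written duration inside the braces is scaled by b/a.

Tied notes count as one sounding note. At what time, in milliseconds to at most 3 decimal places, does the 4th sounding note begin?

1. 0.0ms @ 0 + 389.61ms (1)
2. 389.61ms @ 1 + 779.221ms (2)
3. 1168.831ms @ 3 + 292.208ms (3/4)
4. 1461.039ms @ 15/4 + 876.623ms (9/4)

note 4 onset = 15/4b = 1461.039ms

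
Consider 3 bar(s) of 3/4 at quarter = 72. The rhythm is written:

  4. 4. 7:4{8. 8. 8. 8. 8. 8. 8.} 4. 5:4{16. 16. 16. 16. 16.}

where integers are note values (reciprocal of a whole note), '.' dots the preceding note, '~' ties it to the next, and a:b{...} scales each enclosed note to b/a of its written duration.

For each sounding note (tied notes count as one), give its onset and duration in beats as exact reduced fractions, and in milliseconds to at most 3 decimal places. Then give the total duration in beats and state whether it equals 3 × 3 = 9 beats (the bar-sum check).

1) 0.0ms=0b +1250.0ms=3/2b
2) 1250.0ms=3/2b +1250.0ms=3/2b
3) 2500.0ms=3b +357.143ms=3/7b
4) 2857.143ms=24/7b +357.143ms=3/7b
5) 3214.286ms=27/7b +357.143ms=3/7b
6) 3571.429ms=30/7b +357.143ms=3/7b
7) 3928.571ms=33/7b +357.143ms=3/7b
8) 4285.714ms=36/7b +357.143ms=3/7b
9) 4642.857ms=39/7b +357.143ms=3/7b
10) 5000.0ms=6b +1250.0ms=3/2b
11) 6250.0ms=15/2b +250.0ms=3/10b
12) 6500.0ms=39/5b +250.0ms=3/10b
13) 6750.0ms=81/10b +250.0ms=3/10b
14) 7000.0ms=42/5b +250.0ms=3/10b
15) 7250.0ms=87/10b +250.0ms=3/10b
Σ=9b of 9 (72bpm 3/4) — PASS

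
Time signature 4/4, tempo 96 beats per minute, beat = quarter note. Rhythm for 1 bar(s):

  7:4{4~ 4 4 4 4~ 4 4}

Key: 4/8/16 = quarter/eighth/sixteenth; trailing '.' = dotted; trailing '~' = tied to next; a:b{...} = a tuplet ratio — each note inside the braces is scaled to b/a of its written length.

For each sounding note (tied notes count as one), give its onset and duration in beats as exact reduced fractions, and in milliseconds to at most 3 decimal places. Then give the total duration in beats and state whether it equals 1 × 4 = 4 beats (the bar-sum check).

1) 0.0ms=0b +714.286ms=8/7b
2) 714.286ms=8/7b +357.143ms=4/7b
3) 1071.429ms=12/7b +357.143ms=4/7b
4) 1428.571ms=16/7b +714.286ms=8/7b
5) 2142.857ms=24/7b +357.143ms=4/7b
Σ=4b of 4 (96bpm 4/4) — PASS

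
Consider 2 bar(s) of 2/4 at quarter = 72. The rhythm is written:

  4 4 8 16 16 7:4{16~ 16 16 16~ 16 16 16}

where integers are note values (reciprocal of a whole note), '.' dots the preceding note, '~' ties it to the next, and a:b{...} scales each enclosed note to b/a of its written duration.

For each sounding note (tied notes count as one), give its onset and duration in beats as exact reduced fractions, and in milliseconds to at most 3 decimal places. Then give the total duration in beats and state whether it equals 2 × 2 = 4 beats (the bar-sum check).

1) 0.0ms=0b +833.333ms=1b
2) 833.333ms=1b +833.333ms=1b
3) 1666.667ms=2b +416.667ms=1/2b
4) 2083.333ms=5/2b +208.333ms=1/4b
5) 2291.667ms=11/4b +208.333ms=1/4b
6) 2500.0ms=3b +238.095ms=2/7b
7) 2738.095ms=23/7b +119.048ms=1/7b
8) 2857.143ms=24/7b +238.095ms=2/7b
9) 3095.238ms=26/7b +119.048ms=1/7b
10) 3214.286ms=27/7b +119.048ms=1/7b
Σ=4b of 4 (72bpm 2/4) — PASS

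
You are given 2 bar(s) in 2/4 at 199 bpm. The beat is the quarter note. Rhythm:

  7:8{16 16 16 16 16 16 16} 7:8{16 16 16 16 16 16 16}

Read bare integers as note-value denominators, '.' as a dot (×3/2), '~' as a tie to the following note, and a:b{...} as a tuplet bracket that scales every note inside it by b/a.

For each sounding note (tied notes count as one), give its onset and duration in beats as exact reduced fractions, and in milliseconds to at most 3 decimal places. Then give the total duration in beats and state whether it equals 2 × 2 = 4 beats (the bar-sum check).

1) 0.0ms=0b +86.145ms=2/7b
2) 86.145ms=2/7b +86.145ms=2/7b
3) 172.29ms=4/7b +86.145ms=2/7b
4) 258.435ms=6/7b +86.145ms=2/7b
5) 344.58ms=8/7b +86.145ms=2/7b
6) 430.725ms=10/7b +86.145ms=2/7b
7) 516.87ms=12/7b +86.145ms=2/7b
8) 603.015ms=2b +86.145ms=2/7b
9) 689.16ms=16/7b +86.145ms=2/7b
10) 775.305ms=18/7b +86.145ms=2/7b
11) 861.45ms=20/7b +86.145ms=2/7b
12) 947.595ms=22/7b +86.145ms=2/7b
13) 1033.74ms=24/7b +86.145ms=2/7b
14) 1119.885ms=26/7b +86.145ms=2/7b
Σ=4b of 4 (199bpm 2/4) — PASS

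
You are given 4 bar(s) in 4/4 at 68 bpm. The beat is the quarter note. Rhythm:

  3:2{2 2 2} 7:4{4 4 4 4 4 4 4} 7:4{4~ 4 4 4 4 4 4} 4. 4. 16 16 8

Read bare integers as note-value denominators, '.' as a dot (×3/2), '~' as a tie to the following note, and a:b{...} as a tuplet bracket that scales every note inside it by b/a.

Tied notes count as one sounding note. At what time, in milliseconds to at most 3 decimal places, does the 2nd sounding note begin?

note 2 onset = 4/3b = 1176.471ms

1. 0.0ms @ 0 + 1176.471ms (4/3)
2. 1176.471ms @ 4/3 + 1176.471ms (4/3)
3. 2352.941ms @ 8/3 + 1176.471ms (4/3)
4. 3529.412ms @ 4 + 504.202ms (4/7)
5. 4033.613ms @ 32/7 + 504.202ms (4/7)
6. 4537.815ms @ 36/7 + 504.202ms (4/7)
7. 5042.017ms @ 40/7 + 504.202ms (4/7)
8. 5546.218ms @ 44/7 + 504.202ms (4/7)
9. 6050.42ms @ 48/7 + 504.202ms (4/7)
10. 6554.622ms @ 52/7 + 504.202ms (4/7)
11. 7058.824ms @ 8 + 1008.403ms (8/7)
12. 8067.227ms @ 64/7 + 504.202ms (4/7)
13. 8571.429ms @ 68/7 + 504.202ms (4/7)
14. 9075.63ms @ 72/7 + 504.202ms (4/7)
15. 9579.832ms @ 76/7 + 504.202ms (4/7)
16. 10084.034ms @ 80/7 + 504.202ms (4/7)
17. 10588.235ms @ 12 + 1323.529ms (3/2)
18. 11911.765ms @ 27/2 + 1323.529ms (3/2)
19. 13235.294ms @ 15 + 220.588ms (1/4)
20. 13455.882ms @ 61/4 + 220.588ms (1/4)
21. 13676.471ms @ 31/2 + 441.176ms (1/2)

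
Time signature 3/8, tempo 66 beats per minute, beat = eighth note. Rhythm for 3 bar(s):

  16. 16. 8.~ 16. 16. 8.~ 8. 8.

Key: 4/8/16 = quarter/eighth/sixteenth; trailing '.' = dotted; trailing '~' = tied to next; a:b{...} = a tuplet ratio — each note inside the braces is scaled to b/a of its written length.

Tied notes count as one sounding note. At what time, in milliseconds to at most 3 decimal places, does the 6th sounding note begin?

note 6 onset = 15/2b = 6818.182ms

1. 0.0ms @ 0 + 681.818ms (3/4)
2. 681.818ms @ 3/4 + 681.818ms (3/4)
3. 1363.636ms @ 3/2 + 2045.455ms (9/4)
4. 3409.091ms @ 15/4 + 681.818ms (3/4)
5. 4090.909ms @ 9/2 + 2727.273ms (3)
6. 6818.182ms @ 15/2 + 1363.636ms (3/2)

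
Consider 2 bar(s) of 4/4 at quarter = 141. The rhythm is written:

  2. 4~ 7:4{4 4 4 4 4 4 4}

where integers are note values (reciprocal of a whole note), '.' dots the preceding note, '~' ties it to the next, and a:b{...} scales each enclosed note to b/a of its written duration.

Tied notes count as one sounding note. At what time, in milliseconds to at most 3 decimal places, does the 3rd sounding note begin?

1. 0.0ms @ 0 + 1276.596ms (3)
2. 1276.596ms @ 3 + 668.693ms (11/7)
3. 1945.289ms @ 32/7 + 243.161ms (4/7)
4. 2188.45ms @ 36/7 + 243.161ms (4/7)
5. 2431.611ms @ 40/7 + 243.161ms (4/7)
6. 2674.772ms @ 44/7 + 243.161ms (4/7)
7. 2917.933ms @ 48/7 + 243.161ms (4/7)
8. 3161.094ms @ 52/7 + 243.161ms (4/7)

note 3 onset = 32/7b = 1945.289ms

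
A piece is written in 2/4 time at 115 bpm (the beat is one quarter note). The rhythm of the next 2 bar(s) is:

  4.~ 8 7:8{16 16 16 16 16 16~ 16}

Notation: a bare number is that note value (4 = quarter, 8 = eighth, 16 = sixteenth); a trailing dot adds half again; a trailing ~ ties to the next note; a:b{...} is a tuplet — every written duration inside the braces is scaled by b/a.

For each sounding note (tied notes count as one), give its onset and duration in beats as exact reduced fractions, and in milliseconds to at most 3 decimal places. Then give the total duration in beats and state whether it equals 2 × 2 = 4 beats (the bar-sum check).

1) 0.0ms=0b +1043.478ms=2b
2) 1043.478ms=2b +149.068ms=2/7b
3) 1192.547ms=16/7b +149.068ms=2/7b
4) 1341.615ms=18/7b +149.068ms=2/7b
5) 1490.683ms=20/7b +149.068ms=2/7b
6) 1639.752ms=22/7b +149.068ms=2/7b
7) 1788.82ms=24/7b +298.137ms=4/7b
Σ=4b of 4 (115bpm 2/4) — PASS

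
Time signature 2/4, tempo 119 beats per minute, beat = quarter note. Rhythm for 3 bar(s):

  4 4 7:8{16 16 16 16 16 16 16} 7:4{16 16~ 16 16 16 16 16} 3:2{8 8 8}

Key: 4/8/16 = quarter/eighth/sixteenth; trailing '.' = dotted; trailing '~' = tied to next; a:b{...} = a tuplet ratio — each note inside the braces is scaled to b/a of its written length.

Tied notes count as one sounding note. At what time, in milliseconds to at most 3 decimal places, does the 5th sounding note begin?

1. 0.0ms @ 0 + 504.202ms (1)
2. 504.202ms @ 1 + 504.202ms (1)
3. 1008.403ms @ 2 + 144.058ms (2/7)
4. 1152.461ms @ 16/7 + 144.058ms (2/7)
5. 1296.519ms @ 18/7 + 144.058ms (2/7)
6. 1440.576ms @ 20/7 + 144.058ms (2/7)
7. 1584.634ms @ 22/7 + 144.058ms (2/7)
8. 1728.691ms @ 24/7 + 144.058ms (2/7)
9. 1872.749ms @ 26/7 + 144.058ms (2/7)
10. 2016.807ms @ 4 + 72.029ms (1/7)
11. 2088.836ms @ 29/7 + 144.058ms (2/7)
12. 2232.893ms @ 31/7 + 72.029ms (1/7)
13. 2304.922ms @ 32/7 + 72.029ms (1/7)
14. 2376.951ms @ 33/7 + 72.029ms (1/7)
15. 2448.98ms @ 34/7 + 72.029ms (1/7)
16. 2521.008ms @ 5 + 168.067ms (1/3)
17. 2689.076ms @ 16/3 + 168.067ms (1/3)
18. 2857.143ms @ 17/3 + 168.067ms (1/3)

note 5 onset = 18/7b = 1296.519ms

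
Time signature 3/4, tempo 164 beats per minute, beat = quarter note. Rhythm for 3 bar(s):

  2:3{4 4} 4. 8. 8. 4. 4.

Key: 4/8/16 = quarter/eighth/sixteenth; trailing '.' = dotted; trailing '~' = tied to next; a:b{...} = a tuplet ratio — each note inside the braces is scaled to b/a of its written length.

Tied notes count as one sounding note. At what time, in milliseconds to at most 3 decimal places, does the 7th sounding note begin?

1. 0.0ms @ 0 + 548.78ms (3/2)
2. 548.78ms @ 3/2 + 548.78ms (3/2)
3. 1097.561ms @ 3 + 548.78ms (3/2)
4. 1646.341ms @ 9/2 + 274.39ms (3/4)
5. 1920.732ms @ 21/4 + 274.39ms (3/4)
6. 2195.122ms @ 6 + 548.78ms (3/2)
7. 2743.902ms @ 15/2 + 548.78ms (3/2)

note 7 onset = 15/2b = 2743.902ms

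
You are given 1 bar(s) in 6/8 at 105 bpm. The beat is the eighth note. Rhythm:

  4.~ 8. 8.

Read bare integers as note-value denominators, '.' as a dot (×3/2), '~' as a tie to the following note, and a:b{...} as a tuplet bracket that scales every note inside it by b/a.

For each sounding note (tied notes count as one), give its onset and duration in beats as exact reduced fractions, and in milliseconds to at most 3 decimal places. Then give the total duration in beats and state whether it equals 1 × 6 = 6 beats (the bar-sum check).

1) 0.0ms=0b +2571.429ms=9/2b
2) 2571.429ms=9/2b +857.143ms=3/2b
Σ=6b of 6 (105bpm 6/8) — PASS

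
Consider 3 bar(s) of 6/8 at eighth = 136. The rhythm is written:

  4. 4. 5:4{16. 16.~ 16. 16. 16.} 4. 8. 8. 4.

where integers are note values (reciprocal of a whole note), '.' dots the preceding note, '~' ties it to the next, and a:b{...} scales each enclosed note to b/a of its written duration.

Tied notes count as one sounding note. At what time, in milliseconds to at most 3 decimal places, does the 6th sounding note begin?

1. 0.0ms @ 0 + 1323.529ms (3)
2. 1323.529ms @ 3 + 1323.529ms (3)
3. 2647.059ms @ 6 + 264.706ms (3/5)
4. 2911.765ms @ 33/5 + 529.412ms (6/5)
5. 3441.176ms @ 39/5 + 264.706ms (3/5)
6. 3705.882ms @ 42/5 + 264.706ms (3/5)
7. 3970.588ms @ 9 + 1323.529ms (3)
8. 5294.118ms @ 12 + 661.765ms (3/2)
9. 5955.882ms @ 27/2 + 661.765ms (3/2)
10. 6617.647ms @ 15 + 1323.529ms (3)

note 6 onset = 42/5b = 3705.882ms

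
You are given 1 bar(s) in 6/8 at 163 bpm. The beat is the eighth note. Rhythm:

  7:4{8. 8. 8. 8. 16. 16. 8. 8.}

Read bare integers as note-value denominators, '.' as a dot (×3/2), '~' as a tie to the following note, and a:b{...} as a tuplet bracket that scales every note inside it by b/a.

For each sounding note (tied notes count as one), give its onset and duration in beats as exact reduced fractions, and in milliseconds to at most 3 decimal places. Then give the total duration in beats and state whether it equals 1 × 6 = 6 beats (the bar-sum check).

1) 0.0ms=0b +315.513ms=6/7b
2) 315.513ms=6/7b +315.513ms=6/7b
3) 631.025ms=12/7b +315.513ms=6/7b
4) 946.538ms=18/7b +315.513ms=6/7b
5) 1262.051ms=24/7b +157.756ms=3/7b
6) 1419.807ms=27/7b +157.756ms=3/7b
7) 1577.564ms=30/7b +315.513ms=6/7b
8) 1893.076ms=36/7b +315.513ms=6/7b
Σ=6b of 6 (163bpm 6/8) — PASS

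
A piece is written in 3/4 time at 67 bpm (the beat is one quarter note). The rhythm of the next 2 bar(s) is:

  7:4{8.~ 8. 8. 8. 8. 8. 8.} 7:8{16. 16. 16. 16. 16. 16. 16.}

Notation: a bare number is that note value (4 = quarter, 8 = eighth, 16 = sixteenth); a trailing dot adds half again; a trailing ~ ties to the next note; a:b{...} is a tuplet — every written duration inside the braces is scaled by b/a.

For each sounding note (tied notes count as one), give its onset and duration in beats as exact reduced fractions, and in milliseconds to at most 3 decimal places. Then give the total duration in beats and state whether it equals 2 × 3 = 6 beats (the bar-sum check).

1) 0.0ms=0b +767.591ms=6/7b
2) 767.591ms=6/7b +383.795ms=3/7b
3) 1151.386ms=9/7b +383.795ms=3/7b
4) 1535.181ms=12/7b +383.795ms=3/7b
5) 1918.977ms=15/7b +383.795ms=3/7b
6) 2302.772ms=18/7b +383.795ms=3/7b
7) 2686.567ms=3b +383.795ms=3/7b
8) 3070.362ms=24/7b +383.795ms=3/7b
9) 3454.158ms=27/7b +383.795ms=3/7b
10) 3837.953ms=30/7b +383.795ms=3/7b
11) 4221.748ms=33/7b +383.795ms=3/7b
12) 4605.544ms=36/7b +383.795ms=3/7b
13) 4989.339ms=39/7b +383.795ms=3/7b
Σ=6b of 6 (67bpm 3/4) — PASS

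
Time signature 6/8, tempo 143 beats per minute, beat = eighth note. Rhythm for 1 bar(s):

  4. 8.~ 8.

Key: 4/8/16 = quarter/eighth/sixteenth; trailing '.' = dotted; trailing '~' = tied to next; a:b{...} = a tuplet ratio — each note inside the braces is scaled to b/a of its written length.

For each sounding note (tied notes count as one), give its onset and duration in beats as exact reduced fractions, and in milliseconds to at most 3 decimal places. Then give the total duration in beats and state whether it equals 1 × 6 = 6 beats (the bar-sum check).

1) 0.0ms=0b +1258.741ms=3b
2) 1258.741ms=3b +1258.741ms=3b
Σ=6b of 6 (143bpm 6/8) — PASS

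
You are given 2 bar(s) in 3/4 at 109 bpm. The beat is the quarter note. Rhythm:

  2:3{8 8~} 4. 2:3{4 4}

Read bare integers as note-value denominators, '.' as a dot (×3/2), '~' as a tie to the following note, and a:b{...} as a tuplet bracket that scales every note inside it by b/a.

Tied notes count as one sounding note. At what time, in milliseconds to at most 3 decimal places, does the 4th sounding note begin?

1. 0.0ms @ 0 + 412.844ms (3/4)
2. 412.844ms @ 3/4 + 1238.532ms (9/4)
3. 1651.376ms @ 3 + 825.688ms (3/2)
4. 2477.064ms @ 9/2 + 825.688ms (3/2)

note 4 onset = 9/2b = 2477.064ms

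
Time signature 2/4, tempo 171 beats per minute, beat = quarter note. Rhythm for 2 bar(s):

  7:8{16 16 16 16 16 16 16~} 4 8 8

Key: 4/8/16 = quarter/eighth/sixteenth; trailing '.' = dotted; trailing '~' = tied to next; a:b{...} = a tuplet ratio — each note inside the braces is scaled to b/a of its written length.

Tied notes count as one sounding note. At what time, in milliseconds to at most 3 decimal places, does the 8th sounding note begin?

1. 0.0ms @ 0 + 100.251ms (2/7)
2. 100.251ms @ 2/7 + 100.251ms (2/7)
3. 200.501ms @ 4/7 + 100.251ms (2/7)
4. 300.752ms @ 6/7 + 100.251ms (2/7)
5. 401.003ms @ 8/7 + 100.251ms (2/7)
6. 501.253ms @ 10/7 + 100.251ms (2/7)
7. 601.504ms @ 12/7 + 451.128ms (9/7)
8. 1052.632ms @ 3 + 175.439ms (1/2)
9. 1228.07ms @ 7/2 + 175.439ms (1/2)

note 8 onset = 3b = 1052.632ms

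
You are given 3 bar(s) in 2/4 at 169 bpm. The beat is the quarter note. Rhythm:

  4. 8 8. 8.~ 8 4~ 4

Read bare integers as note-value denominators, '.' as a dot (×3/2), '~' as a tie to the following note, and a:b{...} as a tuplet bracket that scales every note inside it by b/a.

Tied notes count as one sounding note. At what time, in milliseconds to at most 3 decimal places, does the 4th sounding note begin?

note 4 onset = 11/4b = 976.331ms

1. 0.0ms @ 0 + 532.544ms (3/2)
2. 532.544ms @ 3/2 + 177.515ms (1/2)
3. 710.059ms @ 2 + 266.272ms (3/4)
4. 976.331ms @ 11/4 + 443.787ms (5/4)
5. 1420.118ms @ 4 + 710.059ms (2)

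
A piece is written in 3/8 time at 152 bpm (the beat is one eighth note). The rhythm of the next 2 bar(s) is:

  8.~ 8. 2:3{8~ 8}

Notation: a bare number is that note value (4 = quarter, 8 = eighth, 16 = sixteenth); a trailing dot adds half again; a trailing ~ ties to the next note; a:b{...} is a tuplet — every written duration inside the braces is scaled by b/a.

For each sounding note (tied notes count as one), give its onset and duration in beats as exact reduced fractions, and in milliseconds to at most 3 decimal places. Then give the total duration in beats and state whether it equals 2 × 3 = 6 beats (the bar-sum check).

1) 0.0ms=0b +1184.211ms=3b
2) 1184.211ms=3b +1184.211ms=3b
Σ=6b of 6 (152bpm 3/8) — PASS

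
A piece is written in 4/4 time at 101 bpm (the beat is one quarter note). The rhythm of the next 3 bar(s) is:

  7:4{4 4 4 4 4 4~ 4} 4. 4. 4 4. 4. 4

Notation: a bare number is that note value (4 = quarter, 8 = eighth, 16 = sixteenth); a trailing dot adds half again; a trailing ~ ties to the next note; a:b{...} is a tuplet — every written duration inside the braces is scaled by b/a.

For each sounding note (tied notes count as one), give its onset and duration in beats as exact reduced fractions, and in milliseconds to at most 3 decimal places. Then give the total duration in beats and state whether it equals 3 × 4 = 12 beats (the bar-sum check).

1) 0.0ms=0b +339.463ms=4/7b
2) 339.463ms=4/7b +339.463ms=4/7b
3) 678.925ms=8/7b +339.463ms=4/7b
4) 1018.388ms=12/7b +339.463ms=4/7b
5) 1357.85ms=16/7b +339.463ms=4/7b
6) 1697.313ms=20/7b +678.925ms=8/7b
7) 2376.238ms=4b +891.089ms=3/2b
8) 3267.327ms=11/2b +891.089ms=3/2b
9) 4158.416ms=7b +594.059ms=1b
10) 4752.475ms=8b +891.089ms=3/2b
11) 5643.564ms=19/2b +891.089ms=3/2b
12) 6534.653ms=11b +594.059ms=1b
Σ=12b of 12 (101bpm 4/4) — PASS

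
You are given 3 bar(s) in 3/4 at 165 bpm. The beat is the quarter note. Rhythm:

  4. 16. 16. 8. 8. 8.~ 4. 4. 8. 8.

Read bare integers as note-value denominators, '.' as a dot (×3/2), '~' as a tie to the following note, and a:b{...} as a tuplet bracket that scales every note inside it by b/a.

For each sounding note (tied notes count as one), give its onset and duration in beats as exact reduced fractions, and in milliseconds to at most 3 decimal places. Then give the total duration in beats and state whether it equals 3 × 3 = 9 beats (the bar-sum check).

1) 0.0ms=0b +545.455ms=3/2b
2) 545.455ms=3/2b +136.364ms=3/8b
3) 681.818ms=15/8b +136.364ms=3/8b
4) 818.182ms=9/4b +272.727ms=3/4b
5) 1090.909ms=3b +272.727ms=3/4b
6) 1363.636ms=15/4b +818.182ms=9/4b
7) 2181.818ms=6b +545.455ms=3/2b
8) 2727.273ms=15/2b +272.727ms=3/4b
9) 3000.0ms=33/4b +272.727ms=3/4b
Σ=9b of 9 (165bpm 3/4) — PASS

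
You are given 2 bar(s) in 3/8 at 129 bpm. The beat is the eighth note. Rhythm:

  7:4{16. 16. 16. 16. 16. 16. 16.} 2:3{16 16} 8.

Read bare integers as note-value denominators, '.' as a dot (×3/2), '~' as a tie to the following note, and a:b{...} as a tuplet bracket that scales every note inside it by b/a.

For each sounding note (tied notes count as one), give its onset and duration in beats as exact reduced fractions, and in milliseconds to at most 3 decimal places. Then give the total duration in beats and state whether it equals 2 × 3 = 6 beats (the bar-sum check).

1) 0.0ms=0b +199.336ms=3/7b
2) 199.336ms=3/7b +199.336ms=3/7b
3) 398.671ms=6/7b +199.336ms=3/7b
4) 598.007ms=9/7b +199.336ms=3/7b
5) 797.342ms=12/7b +199.336ms=3/7b
6) 996.678ms=15/7b +199.336ms=3/7b
7) 1196.013ms=18/7b +199.336ms=3/7b
8) 1395.349ms=3b +348.837ms=3/4b
9) 1744.186ms=15/4b +348.837ms=3/4b
10) 2093.023ms=9/2b +697.674ms=3/2b
Σ=6b of 6 (129bpm 3/8) — PASS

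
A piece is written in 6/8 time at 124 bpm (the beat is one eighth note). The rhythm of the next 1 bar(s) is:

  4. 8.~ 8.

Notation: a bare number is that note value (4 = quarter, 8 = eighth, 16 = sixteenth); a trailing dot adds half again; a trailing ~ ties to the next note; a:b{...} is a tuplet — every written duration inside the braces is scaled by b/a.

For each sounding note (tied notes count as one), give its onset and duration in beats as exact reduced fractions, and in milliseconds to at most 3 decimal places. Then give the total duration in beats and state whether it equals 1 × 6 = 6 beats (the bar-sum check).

1) 0.0ms=0b +1451.613ms=3b
2) 1451.613ms=3b +1451.613ms=3b
Σ=6b of 6 (124bpm 6/8) — PASS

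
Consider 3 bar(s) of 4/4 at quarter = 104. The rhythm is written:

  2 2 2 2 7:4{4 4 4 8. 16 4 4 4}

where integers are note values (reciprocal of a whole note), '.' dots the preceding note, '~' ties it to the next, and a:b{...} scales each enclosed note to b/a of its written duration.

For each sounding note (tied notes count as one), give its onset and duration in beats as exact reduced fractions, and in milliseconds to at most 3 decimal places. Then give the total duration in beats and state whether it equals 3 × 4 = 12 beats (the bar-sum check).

1) 0.0ms=0b +1153.846ms=2b
2) 1153.846ms=2b +1153.846ms=2b
3) 2307.692ms=4b +1153.846ms=2b
4) 3461.538ms=6b +1153.846ms=2b
5) 4615.385ms=8b +329.67ms=4/7b
6) 4945.055ms=60/7b +329.67ms=4/7b
7) 5274.725ms=64/7b +329.67ms=4/7b
8) 5604.396ms=68/7b +247.253ms=3/7b
9) 5851.648ms=71/7b +82.418ms=1/7b
10) 5934.066ms=72/7b +329.67ms=4/7b
11) 6263.736ms=76/7b +329.67ms=4/7b
12) 6593.407ms=80/7b +329.67ms=4/7b
Σ=12b of 12 (104bpm 4/4) — PASS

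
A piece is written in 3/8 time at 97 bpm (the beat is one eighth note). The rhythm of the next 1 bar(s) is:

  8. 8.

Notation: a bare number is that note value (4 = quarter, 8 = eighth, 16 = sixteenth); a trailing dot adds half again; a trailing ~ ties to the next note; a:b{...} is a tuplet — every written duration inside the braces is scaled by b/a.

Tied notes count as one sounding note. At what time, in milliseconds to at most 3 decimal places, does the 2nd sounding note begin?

note 2 onset = 3/2b = 927.835ms

1. 0.0ms @ 0 + 927.835ms (3/2)
2. 927.835ms @ 3/2 + 927.835ms (3/2)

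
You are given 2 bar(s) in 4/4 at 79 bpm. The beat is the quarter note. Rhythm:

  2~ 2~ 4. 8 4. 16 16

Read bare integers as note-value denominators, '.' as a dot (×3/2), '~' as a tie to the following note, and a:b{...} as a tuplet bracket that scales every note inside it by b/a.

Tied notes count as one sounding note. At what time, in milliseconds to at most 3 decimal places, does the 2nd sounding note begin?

note 2 onset = 11/2b = 4177.215ms

1. 0.0ms @ 0 + 4177.215ms (11/2)
2. 4177.215ms @ 11/2 + 379.747ms (1/2)
3. 4556.962ms @ 6 + 1139.241ms (3/2)
4. 5696.203ms @ 15/2 + 189.873ms (1/4)
5. 5886.076ms @ 31/4 + 189.873ms (1/4)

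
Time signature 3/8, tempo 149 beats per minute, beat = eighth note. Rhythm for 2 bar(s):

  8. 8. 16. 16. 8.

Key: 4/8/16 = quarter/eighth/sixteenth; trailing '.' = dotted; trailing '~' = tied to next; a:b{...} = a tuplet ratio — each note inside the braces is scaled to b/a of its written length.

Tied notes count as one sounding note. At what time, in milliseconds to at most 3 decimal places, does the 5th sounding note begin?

note 5 onset = 9/2b = 1812.081ms

1. 0.0ms @ 0 + 604.027ms (3/2)
2. 604.027ms @ 3/2 + 604.027ms (3/2)
3. 1208.054ms @ 3 + 302.013ms (3/4)
4. 1510.067ms @ 15/4 + 302.013ms (3/4)
5. 1812.081ms @ 9/2 + 604.027ms (3/2)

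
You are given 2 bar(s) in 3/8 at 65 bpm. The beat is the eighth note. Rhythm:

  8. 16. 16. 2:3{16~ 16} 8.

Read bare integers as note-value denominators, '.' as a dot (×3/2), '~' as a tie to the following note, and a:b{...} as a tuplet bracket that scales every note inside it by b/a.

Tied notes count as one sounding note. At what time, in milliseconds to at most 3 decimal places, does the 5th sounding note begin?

1. 0.0ms @ 0 + 1384.615ms (3/2)
2. 1384.615ms @ 3/2 + 692.308ms (3/4)
3. 2076.923ms @ 9/4 + 692.308ms (3/4)
4. 2769.231ms @ 3 + 1384.615ms (3/2)
5. 4153.846ms @ 9/2 + 1384.615ms (3/2)

note 5 onset = 9/2b = 4153.846ms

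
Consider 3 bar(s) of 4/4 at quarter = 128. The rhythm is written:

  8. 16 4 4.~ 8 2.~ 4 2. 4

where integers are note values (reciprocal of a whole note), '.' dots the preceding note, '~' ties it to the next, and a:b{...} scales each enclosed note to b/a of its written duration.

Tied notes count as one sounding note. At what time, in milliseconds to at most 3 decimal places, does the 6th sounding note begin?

1. 0.0ms @ 0 + 351.562ms (3/4)
2. 351.562ms @ 3/4 + 117.188ms (1/4)
3. 468.75ms @ 1 + 468.75ms (1)
4. 937.5ms @ 2 + 937.5ms (2)
5. 1875.0ms @ 4 + 1875.0ms (4)
6. 3750.0ms @ 8 + 1406.25ms (3)
7. 5156.25ms @ 11 + 468.75ms (1)

note 6 onset = 8b = 3750.0ms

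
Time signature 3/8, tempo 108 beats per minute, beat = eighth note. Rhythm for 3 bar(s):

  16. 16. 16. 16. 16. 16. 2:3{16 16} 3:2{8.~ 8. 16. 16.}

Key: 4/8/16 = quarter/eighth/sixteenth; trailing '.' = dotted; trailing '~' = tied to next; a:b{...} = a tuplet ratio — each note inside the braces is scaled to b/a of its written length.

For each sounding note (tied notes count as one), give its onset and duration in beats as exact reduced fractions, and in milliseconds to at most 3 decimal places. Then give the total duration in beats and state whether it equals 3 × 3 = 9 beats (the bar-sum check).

1) 0.0ms=0b +416.667ms=3/4b
2) 416.667ms=3/4b +416.667ms=3/4b
3) 833.333ms=3/2b +416.667ms=3/4b
4) 1250.0ms=9/4b +416.667ms=3/4b
5) 1666.667ms=3b +416.667ms=3/4b
6) 2083.333ms=15/4b +416.667ms=3/4b
7) 2500.0ms=9/2b +416.667ms=3/4b
8) 2916.667ms=21/4b +416.667ms=3/4b
9) 3333.333ms=6b +1111.111ms=2b
10) 4444.444ms=8b +277.778ms=1/2b
11) 4722.222ms=17/2b +277.778ms=1/2b
Σ=9b of 9 (108bpm 3/8) — PASS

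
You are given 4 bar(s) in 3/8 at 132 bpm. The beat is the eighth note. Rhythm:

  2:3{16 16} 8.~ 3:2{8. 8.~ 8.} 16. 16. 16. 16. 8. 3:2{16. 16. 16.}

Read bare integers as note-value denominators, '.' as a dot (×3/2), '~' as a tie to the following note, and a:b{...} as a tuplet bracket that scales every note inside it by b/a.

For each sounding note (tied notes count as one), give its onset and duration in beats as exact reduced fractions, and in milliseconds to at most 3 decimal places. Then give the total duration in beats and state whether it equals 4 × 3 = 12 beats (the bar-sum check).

1) 0.0ms=0b +340.909ms=3/4b
2) 340.909ms=3/4b +340.909ms=3/4b
3) 681.818ms=3/2b +1136.364ms=5/2b
4) 1818.182ms=4b +909.091ms=2b
5) 2727.273ms=6b +340.909ms=3/4b
6) 3068.182ms=27/4b +340.909ms=3/4b
7) 3409.091ms=15/2b +340.909ms=3/4b
8) 3750.0ms=33/4b +340.909ms=3/4b
9) 4090.909ms=9b +681.818ms=3/2b
10) 4772.727ms=21/2b +227.273ms=1/2b
11) 5000.0ms=11b +227.273ms=1/2b
12) 5227.273ms=23/2b +227.273ms=1/2b
Σ=12b of 12 (132bpm 3/8) — PASS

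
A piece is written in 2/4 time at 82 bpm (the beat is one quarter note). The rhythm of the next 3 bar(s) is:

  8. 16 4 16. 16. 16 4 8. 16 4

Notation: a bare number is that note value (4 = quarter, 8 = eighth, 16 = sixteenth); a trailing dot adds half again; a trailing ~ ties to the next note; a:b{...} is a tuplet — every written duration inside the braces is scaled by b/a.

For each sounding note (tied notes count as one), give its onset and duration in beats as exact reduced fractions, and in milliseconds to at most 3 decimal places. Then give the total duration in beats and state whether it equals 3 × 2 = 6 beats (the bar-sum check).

1) 0.0ms=0b +548.78ms=3/4b
2) 548.78ms=3/4b +182.927ms=1/4b
3) 731.707ms=1b +731.707ms=1b
4) 1463.415ms=2b +274.39ms=3/8b
5) 1737.805ms=19/8b +274.39ms=3/8b
6) 2012.195ms=11/4b +182.927ms=1/4b
7) 2195.122ms=3b +731.707ms=1b
8) 2926.829ms=4b +548.78ms=3/4b
9) 3475.61ms=19/4b +182.927ms=1/4b
10) 3658.537ms=5b +731.707ms=1b
Σ=6b of 6 (82bpm 2/4) — PASS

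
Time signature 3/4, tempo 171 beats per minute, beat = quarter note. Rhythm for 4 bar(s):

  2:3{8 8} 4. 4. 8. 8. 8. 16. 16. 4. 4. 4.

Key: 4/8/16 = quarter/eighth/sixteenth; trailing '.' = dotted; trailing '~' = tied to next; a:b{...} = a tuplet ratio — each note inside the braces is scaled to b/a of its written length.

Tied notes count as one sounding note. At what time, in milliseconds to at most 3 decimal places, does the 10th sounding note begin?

1. 0.0ms @ 0 + 263.158ms (3/4)
2. 263.158ms @ 3/4 + 263.158ms (3/4)
3. 526.316ms @ 3/2 + 526.316ms (3/2)
4. 1052.632ms @ 3 + 526.316ms (3/2)
5. 1578.947ms @ 9/2 + 263.158ms (3/4)
6. 1842.105ms @ 21/4 + 263.158ms (3/4)
7. 2105.263ms @ 6 + 263.158ms (3/4)
8. 2368.421ms @ 27/4 + 131.579ms (3/8)
9. 2500.0ms @ 57/8 + 131.579ms (3/8)
10. 2631.579ms @ 15/2 + 526.316ms (3/2)
11. 3157.895ms @ 9 + 526.316ms (3/2)
12. 3684.211ms @ 21/2 + 526.316ms (3/2)

note 10 onset = 15/2b = 2631.579ms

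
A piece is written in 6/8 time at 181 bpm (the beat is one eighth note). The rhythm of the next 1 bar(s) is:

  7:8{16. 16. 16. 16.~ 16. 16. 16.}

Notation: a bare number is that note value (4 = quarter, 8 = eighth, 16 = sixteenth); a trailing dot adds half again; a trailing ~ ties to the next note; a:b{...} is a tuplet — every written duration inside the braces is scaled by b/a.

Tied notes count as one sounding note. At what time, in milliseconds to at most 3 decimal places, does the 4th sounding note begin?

1. 0.0ms @ 0 + 284.136ms (6/7)
2. 284.136ms @ 6/7 + 284.136ms (6/7)
3. 568.272ms @ 12/7 + 284.136ms (6/7)
4. 852.407ms @ 18/7 + 568.272ms (12/7)
5. 1420.679ms @ 30/7 + 284.136ms (6/7)
6. 1704.815ms @ 36/7 + 284.136ms (6/7)

note 4 onset = 18/7b = 852.407ms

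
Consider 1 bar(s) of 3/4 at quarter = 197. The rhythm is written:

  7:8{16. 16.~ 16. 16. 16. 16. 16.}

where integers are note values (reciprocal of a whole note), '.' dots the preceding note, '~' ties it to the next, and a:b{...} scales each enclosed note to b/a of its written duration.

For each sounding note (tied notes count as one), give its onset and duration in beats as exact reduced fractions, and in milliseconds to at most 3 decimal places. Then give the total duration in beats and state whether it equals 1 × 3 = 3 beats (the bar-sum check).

1) 0.0ms=0b +130.529ms=3/7b
2) 130.529ms=3/7b +261.059ms=6/7b
3) 391.588ms=9/7b +130.529ms=3/7b
4) 522.117ms=12/7b +130.529ms=3/7b
5) 652.647ms=15/7b +130.529ms=3/7b
6) 783.176ms=18/7b +130.529ms=3/7b
Σ=3b of 3 (197bpm 3/4) — PASS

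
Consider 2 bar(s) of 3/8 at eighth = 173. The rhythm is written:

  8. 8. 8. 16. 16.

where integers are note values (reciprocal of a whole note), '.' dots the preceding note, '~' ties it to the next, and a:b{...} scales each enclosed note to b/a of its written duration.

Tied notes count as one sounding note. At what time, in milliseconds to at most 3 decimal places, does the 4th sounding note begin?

note 4 onset = 9/2b = 1560.694ms

1. 0.0ms @ 0 + 520.231ms (3/2)
2. 520.231ms @ 3/2 + 520.231ms (3/2)
3. 1040.462ms @ 3 + 520.231ms (3/2)
4. 1560.694ms @ 9/2 + 260.116ms (3/4)
5. 1820.809ms @ 21/4 + 260.116ms (3/4)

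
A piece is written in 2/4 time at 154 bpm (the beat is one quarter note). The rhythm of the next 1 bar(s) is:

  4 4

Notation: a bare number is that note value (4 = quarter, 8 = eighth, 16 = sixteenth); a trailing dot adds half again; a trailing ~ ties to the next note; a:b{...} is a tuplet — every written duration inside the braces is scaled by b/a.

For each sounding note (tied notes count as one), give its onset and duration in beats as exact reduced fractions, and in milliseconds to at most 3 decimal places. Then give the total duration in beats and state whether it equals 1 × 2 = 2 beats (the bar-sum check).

1) 0.0ms=0b +389.61ms=1b
2) 389.61ms=1b +389.61ms=1b
Σ=2b of 2 (154bpm 2/4) — PASS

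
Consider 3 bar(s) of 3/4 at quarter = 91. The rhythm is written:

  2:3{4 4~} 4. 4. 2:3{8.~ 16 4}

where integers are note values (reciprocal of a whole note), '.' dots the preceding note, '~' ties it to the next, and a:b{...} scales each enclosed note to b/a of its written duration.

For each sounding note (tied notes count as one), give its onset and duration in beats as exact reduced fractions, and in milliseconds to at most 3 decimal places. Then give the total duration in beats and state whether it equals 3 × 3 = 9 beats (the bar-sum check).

1) 0.0ms=0b +989.011ms=3/2b
2) 989.011ms=3/2b +1978.022ms=3b
3) 2967.033ms=9/2b +989.011ms=3/2b
4) 3956.044ms=6b +989.011ms=3/2b
5) 4945.055ms=15/2b +989.011ms=3/2b
Σ=9b of 9 (91bpm 3/4) — PASS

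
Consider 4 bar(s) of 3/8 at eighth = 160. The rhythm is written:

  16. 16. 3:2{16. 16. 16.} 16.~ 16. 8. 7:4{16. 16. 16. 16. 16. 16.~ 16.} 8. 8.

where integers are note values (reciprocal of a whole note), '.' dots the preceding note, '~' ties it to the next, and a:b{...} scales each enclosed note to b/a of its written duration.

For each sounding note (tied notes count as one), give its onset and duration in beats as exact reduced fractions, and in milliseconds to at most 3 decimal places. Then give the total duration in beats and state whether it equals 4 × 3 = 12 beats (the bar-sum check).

1) 0.0ms=0b +281.25ms=3/4b
2) 281.25ms=3/4b +281.25ms=3/4b
3) 562.5ms=3/2b +187.5ms=1/2b
4) 750.0ms=2b +187.5ms=1/2b
5) 937.5ms=5/2b +187.5ms=1/2b
6) 1125.0ms=3b +562.5ms=3/2b
7) 1687.5ms=9/2b +562.5ms=3/2b
8) 2250.0ms=6b +160.714ms=3/7b
9) 2410.714ms=45/7b +160.714ms=3/7b
10) 2571.429ms=48/7b +160.714ms=3/7b
11) 2732.143ms=51/7b +160.714ms=3/7b
12) 2892.857ms=54/7b +160.714ms=3/7b
13) 3053.571ms=57/7b +321.429ms=6/7b
14) 3375.0ms=9b +562.5ms=3/2b
15) 3937.5ms=21/2b +562.5ms=3/2b
Σ=12b of 12 (160bpm 3/8) — PASS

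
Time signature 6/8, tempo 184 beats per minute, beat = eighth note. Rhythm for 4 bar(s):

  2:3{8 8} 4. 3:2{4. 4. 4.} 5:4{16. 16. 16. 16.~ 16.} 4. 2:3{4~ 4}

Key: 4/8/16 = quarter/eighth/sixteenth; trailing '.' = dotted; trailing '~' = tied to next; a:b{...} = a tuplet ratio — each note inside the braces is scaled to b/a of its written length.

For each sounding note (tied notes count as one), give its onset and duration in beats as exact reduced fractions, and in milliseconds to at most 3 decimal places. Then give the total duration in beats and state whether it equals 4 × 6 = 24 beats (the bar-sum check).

1) 0.0ms=0b +489.13ms=3/2b
2) 489.13ms=3/2b +489.13ms=3/2b
3) 978.261ms=3b +978.261ms=3b
4) 1956.522ms=6b +652.174ms=2b
5) 2608.696ms=8b +652.174ms=2b
6) 3260.87ms=10b +652.174ms=2b
7) 3913.043ms=12b +195.652ms=3/5b
8) 4108.696ms=63/5b +195.652ms=3/5b
9) 4304.348ms=66/5b +195.652ms=3/5b
10) 4500.0ms=69/5b +391.304ms=6/5b
11) 4891.304ms=15b +978.261ms=3b
12) 5869.565ms=18b +1956.522ms=6b
Σ=24b of 24 (184bpm 6/8) — PASS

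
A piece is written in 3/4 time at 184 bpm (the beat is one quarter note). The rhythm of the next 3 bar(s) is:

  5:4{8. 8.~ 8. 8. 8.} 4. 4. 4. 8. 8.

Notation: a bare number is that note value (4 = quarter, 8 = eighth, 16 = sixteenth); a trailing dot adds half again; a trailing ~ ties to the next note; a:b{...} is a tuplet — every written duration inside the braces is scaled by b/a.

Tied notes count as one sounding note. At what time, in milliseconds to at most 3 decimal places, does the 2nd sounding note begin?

note 2 onset = 3/5b = 195.652ms

1. 0.0ms @ 0 + 195.652ms (3/5)
2. 195.652ms @ 3/5 + 391.304ms (6/5)
3. 586.957ms @ 9/5 + 195.652ms (3/5)
4. 782.609ms @ 12/5 + 195.652ms (3/5)
5. 978.261ms @ 3 + 489.13ms (3/2)
6. 1467.391ms @ 9/2 + 489.13ms (3/2)
7. 1956.522ms @ 6 + 489.13ms (3/2)
8. 2445.652ms @ 15/2 + 244.565ms (3/4)
9. 2690.217ms @ 33/4 + 244.565ms (3/4)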